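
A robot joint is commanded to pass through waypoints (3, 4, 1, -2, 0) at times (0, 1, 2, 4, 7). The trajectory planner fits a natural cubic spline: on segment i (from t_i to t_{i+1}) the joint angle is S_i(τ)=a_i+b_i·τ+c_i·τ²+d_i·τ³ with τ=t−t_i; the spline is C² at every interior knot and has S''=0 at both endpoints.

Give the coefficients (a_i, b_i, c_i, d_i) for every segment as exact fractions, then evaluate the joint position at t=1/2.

Δ: Δ0=1, Δ1=-3, Δ2=-3/2, Δ3=2/3
row 1: diag=4, rhs=-24; c'=1/4, d'=-6
row 2: denom=6−1·1/4=23/4; d'=(9−1·-6)/(23/4)=60/23
row 3: denom=10−2·8/23=214/23; d'=(13−2·60/23)/(214/23)=179/214
back: M3=179/214
back: M2=60/23−8/23·179/214=248/107
back: M1=-6−1/4·248/107=-704/107
M: M0=0, M1=-704/107, M2=248/107, M3=179/214, M4=0
seg 0: a=3, c=M0/2=0, d=(M1−M0)/(6·1)=-352/321, b=Δ0−h0·(2M0+M1)/6=673/321
seg 1: a=4, c=M1/2=-352/107, d=(M2−M1)/(6·1)=476/321, b=Δ1−h1·(2M1+M2)/6=-383/321
seg 2: a=1, c=M2/2=124/107, d=(M3−M2)/(6·2)=-317/2568, b=Δ2−h2·(2M2+M3)/6=-1067/321
seg 3: a=-2, c=M3/2=179/428, d=(M4−M3)/(6·3)=-179/3852, b=Δ3−h3·(2M3+M4)/6=-109/642
t_q=1/2 → seg 0, τ=1/2; S=3+673/321·τ+0·τ²+-352/321·τ³=837/214

  seg 0: a=3 b=673/321 c=0 d=-352/321
  seg 1: a=4 b=-383/321 c=-352/107 d=476/321
  seg 2: a=1 b=-1067/321 c=124/107 d=-317/2568
  seg 3: a=-2 b=-109/642 c=179/428 d=-179/3852
S(1/2) = 837/214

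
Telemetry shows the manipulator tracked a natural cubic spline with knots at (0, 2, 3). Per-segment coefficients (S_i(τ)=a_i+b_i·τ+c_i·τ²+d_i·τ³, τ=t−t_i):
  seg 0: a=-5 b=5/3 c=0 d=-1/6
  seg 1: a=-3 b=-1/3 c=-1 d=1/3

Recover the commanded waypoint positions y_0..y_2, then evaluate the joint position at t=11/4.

y_0 = S_0(0) = a_0 = -5
y_1 = S_1(0) = a_1 = -3
y_2 = S_1(1) = -4
t_q=11/4 is in segment 1 (τ=3/4); S_1(τ)=-235/64

y_0=-5 y_1=-3 y_2=-4
S(11/4) = -235/64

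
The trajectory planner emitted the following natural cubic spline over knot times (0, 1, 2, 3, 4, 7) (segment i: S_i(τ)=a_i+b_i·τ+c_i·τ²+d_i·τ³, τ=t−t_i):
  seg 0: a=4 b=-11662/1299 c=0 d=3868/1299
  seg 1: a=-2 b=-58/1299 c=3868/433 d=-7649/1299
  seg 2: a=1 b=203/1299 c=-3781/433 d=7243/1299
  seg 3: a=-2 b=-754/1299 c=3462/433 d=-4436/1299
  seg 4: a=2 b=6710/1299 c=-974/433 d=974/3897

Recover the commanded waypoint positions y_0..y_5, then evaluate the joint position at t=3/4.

y_0 = S_0(0) = a_0 = 4
y_1 = S_1(0) = a_1 = -2
y_2 = S_2(0) = a_2 = 1
y_3 = S_3(0) = a_3 = -2
y_4 = S_4(0) = a_4 = 2
y_5 = S_4(3) = 4
t_q=3/4 is in segment 0 (τ=3/4); S_0(τ)=-10233/6928

y_0=4 y_1=-2 y_2=1 y_3=-2 y_4=2 y_5=4
S(3/4) = -10233/6928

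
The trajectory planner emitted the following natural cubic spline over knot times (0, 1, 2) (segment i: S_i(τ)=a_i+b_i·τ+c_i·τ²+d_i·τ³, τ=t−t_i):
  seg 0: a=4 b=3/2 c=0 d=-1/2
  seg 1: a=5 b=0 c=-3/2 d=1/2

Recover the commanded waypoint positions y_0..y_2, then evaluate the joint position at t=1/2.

y_0 = S_0(0) = a_0 = 4
y_1 = S_1(0) = a_1 = 5
y_2 = S_1(1) = 4
t_q=1/2 is in segment 0 (τ=1/2); S_0(τ)=75/16

y_0=4 y_1=5 y_2=4
S(1/2) = 75/16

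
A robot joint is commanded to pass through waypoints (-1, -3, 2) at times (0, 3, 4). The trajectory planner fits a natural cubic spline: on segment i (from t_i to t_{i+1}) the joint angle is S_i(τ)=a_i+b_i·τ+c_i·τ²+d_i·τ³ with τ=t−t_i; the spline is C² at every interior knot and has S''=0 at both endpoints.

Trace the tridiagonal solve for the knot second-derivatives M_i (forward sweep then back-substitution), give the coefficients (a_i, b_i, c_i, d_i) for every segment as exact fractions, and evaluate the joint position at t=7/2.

Δ: Δ0=-2/3, Δ1=5
row 1: diag=8, rhs=34; c'=1/8, d'=17/4
back: M1=17/4
M: M0=0, M1=17/4, M2=0
seg 0: a=-1, c=M0/2=0, d=(M1−M0)/(6·3)=17/72, b=Δ0−h0·(2M0+M1)/6=-67/24
seg 1: a=-3, c=M1/2=17/8, d=(M2−M1)/(6·1)=-17/24, b=Δ1−h1·(2M1+M2)/6=43/12
t_q=7/2 → seg 1, τ=1/2; S=-3+43/12·τ+17/8·τ²+-17/24·τ³=-49/64

  seg 0: a=-1 b=-67/24 c=0 d=17/72
  seg 1: a=-3 b=43/12 c=17/8 d=-17/24
S(7/2) = -49/64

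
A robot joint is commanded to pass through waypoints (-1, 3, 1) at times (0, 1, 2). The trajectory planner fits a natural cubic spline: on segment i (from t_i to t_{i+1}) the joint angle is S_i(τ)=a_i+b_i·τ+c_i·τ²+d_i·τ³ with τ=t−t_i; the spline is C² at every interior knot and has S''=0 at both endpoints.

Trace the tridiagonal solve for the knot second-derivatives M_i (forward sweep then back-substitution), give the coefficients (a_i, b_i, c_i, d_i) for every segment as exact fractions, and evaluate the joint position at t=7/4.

Δ: Δ0=4, Δ1=-2
row 1: diag=4, rhs=-36; c'=1/4, d'=-9
back: M1=-9
M: M0=0, M1=-9, M2=0
seg 0: a=-1, c=M0/2=0, d=(M1−M0)/(6·1)=-3/2, b=Δ0−h0·(2M0+M1)/6=11/2
seg 1: a=3, c=M1/2=-9/2, d=(M2−M1)/(6·1)=3/2, b=Δ1−h1·(2M1+M2)/6=1
t_q=7/4 → seg 1, τ=3/4; S=3+1·τ+-9/2·τ²+3/2·τ³=237/128

  seg 0: a=-1 b=11/2 c=0 d=-3/2
  seg 1: a=3 b=1 c=-9/2 d=3/2
S(7/4) = 237/128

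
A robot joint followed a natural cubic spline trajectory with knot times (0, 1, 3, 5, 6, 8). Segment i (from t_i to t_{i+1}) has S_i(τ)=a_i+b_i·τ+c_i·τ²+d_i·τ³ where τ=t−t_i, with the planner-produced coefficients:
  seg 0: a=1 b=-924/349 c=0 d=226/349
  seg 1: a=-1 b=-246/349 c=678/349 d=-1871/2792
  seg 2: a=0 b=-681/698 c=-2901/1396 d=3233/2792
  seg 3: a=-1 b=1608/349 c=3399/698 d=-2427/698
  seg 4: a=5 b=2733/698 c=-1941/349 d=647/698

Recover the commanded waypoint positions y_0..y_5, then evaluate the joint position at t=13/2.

y_0=1 y_1=-1 y_2=0 y_3=-1 y_4=5 y_5=-2
S(13/2) = 31735/5584

y_0 = S_0(0) = a_0 = 1
y_1 = S_1(0) = a_1 = -1
y_2 = S_2(0) = a_2 = 0
y_3 = S_3(0) = a_3 = -1
y_4 = S_4(0) = a_4 = 5
y_5 = S_4(2) = -2
t_q=13/2 is in segment 4 (τ=1/2); S_4(τ)=31735/5584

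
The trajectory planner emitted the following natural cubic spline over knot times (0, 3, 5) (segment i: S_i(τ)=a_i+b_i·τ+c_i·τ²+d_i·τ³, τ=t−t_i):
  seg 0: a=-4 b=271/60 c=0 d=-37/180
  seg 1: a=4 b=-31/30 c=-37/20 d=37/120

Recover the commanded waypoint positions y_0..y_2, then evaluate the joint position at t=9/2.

y_0=-4 y_1=4 y_2=-3
S(9/2) = -43/64

y_0 = S_0(0) = a_0 = -4
y_1 = S_1(0) = a_1 = 4
y_2 = S_1(2) = -3
t_q=9/2 is in segment 1 (τ=3/2); S_1(τ)=-43/64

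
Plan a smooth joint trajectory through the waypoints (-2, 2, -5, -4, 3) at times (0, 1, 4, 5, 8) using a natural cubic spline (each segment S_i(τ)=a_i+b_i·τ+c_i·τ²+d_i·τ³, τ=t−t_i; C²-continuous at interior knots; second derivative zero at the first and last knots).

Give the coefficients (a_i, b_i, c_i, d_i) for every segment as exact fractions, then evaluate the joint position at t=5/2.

  seg 0: a=-2 b=2203/432 c=0 d=-475/432
  seg 1: a=2 b=389/216 c=-475/144 d=2489/3888
  seg 2: a=-5 b=-305/432 c=133/54 d=-109/144
  seg 3: a=-4 b=421/216 c=83/432 d=-83/3888
S(5/2) = -215/384

Δ: Δ0=4, Δ1=-7/3, Δ2=1, Δ3=7/3
row 1: diag=8, rhs=-38; c'=3/8, d'=-19/4
row 2: denom=8−3·3/8=55/8; d'=(20−3·-19/4)/(55/8)=274/55
row 3: denom=8−1·8/55=432/55; d'=(8−1·274/55)/(432/55)=83/216
back: M3=83/216
back: M2=274/55−8/55·83/216=133/27
back: M1=-19/4−3/8·133/27=-475/72
M: M0=0, M1=-475/72, M2=133/27, M3=83/216, M4=0
seg 0: a=-2, c=M0/2=0, d=(M1−M0)/(6·1)=-475/432, b=Δ0−h0·(2M0+M1)/6=2203/432
seg 1: a=2, c=M1/2=-475/144, d=(M2−M1)/(6·3)=2489/3888, b=Δ1−h1·(2M1+M2)/6=389/216
seg 2: a=-5, c=M2/2=133/54, d=(M3−M2)/(6·1)=-109/144, b=Δ2−h2·(2M2+M3)/6=-305/432
seg 3: a=-4, c=M3/2=83/432, d=(M4−M3)/(6·3)=-83/3888, b=Δ3−h3·(2M3+M4)/6=421/216
t_q=5/2 → seg 1, τ=3/2; S=2+389/216·τ+-475/144·τ²+2489/3888·τ³=-215/384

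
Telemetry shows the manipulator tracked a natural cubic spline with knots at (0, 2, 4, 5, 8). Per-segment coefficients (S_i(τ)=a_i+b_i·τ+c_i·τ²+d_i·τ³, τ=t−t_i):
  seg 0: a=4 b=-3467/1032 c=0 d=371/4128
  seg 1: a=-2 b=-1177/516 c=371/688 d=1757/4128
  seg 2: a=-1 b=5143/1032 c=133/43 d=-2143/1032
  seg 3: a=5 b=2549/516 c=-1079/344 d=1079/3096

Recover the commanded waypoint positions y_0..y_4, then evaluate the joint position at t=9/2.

y_0=4 y_1=-2 y_2=-1 y_3=5 y_4=1
S(9/2) = 5519/2752

y_0 = S_0(0) = a_0 = 4
y_1 = S_1(0) = a_1 = -2
y_2 = S_2(0) = a_2 = -1
y_3 = S_3(0) = a_3 = 5
y_4 = S_3(3) = 1
t_q=9/2 is in segment 2 (τ=1/2); S_2(τ)=5519/2752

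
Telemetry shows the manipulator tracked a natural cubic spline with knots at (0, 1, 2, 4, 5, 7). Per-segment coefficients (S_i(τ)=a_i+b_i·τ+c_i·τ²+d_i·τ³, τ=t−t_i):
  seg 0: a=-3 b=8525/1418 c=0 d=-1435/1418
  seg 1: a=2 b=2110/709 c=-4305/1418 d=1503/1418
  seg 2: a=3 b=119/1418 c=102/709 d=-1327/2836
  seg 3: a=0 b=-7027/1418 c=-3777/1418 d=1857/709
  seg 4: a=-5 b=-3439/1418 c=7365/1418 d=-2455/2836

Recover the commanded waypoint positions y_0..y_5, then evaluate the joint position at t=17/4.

y_0 = S_0(0) = a_0 = -3
y_1 = S_1(0) = a_1 = 2
y_2 = S_2(0) = a_2 = 3
y_3 = S_3(0) = a_3 = 0
y_4 = S_4(0) = a_4 = -5
y_5 = S_4(2) = 4
t_q=17/4 is in segment 3 (τ=1/4); S_3(τ)=-61913/45376

y_0=-3 y_1=2 y_2=3 y_3=0 y_4=-5 y_5=4
S(17/4) = -61913/45376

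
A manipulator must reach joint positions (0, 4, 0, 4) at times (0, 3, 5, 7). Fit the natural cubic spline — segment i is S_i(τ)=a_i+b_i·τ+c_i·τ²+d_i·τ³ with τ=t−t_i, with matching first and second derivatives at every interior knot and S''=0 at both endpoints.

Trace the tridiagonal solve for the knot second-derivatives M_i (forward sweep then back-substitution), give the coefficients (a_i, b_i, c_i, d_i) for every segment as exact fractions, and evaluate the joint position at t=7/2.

  seg 0: a=0 b=154/57 c=0 d=-26/171
  seg 1: a=4 b=-80/57 c=-26/19 d=61/114
  seg 2: a=0 b=-26/57 c=35/19 d=-35/114
S(7/2) = 919/304

Δ: Δ0=4/3, Δ1=-2, Δ2=2
row 1: diag=10, rhs=-20; c'=1/5, d'=-2
row 2: denom=8−2·1/5=38/5; d'=(24−2·-2)/(38/5)=70/19
back: M2=70/19
back: M1=-2−1/5·70/19=-52/19
M: M0=0, M1=-52/19, M2=70/19, M3=0
seg 0: a=0, c=M0/2=0, d=(M1−M0)/(6·3)=-26/171, b=Δ0−h0·(2M0+M1)/6=154/57
seg 1: a=4, c=M1/2=-26/19, d=(M2−M1)/(6·2)=61/114, b=Δ1−h1·(2M1+M2)/6=-80/57
seg 2: a=0, c=M2/2=35/19, d=(M3−M2)/(6·2)=-35/114, b=Δ2−h2·(2M2+M3)/6=-26/57
t_q=7/2 → seg 1, τ=1/2; S=4+-80/57·τ+-26/19·τ²+61/114·τ³=919/304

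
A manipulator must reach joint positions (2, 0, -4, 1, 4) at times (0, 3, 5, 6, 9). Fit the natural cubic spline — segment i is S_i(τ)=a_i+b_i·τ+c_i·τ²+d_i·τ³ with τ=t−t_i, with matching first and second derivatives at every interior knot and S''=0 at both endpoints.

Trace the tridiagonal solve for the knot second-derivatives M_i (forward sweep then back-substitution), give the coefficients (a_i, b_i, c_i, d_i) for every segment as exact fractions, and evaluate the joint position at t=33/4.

  seg 0: a=2 b=128/219 c=0 d=-274/1971
  seg 1: a=0 b=-694/219 c=-274/219 d=67/73
  seg 2: a=-4 b=622/219 c=932/219 d=-153/73
  seg 3: a=1 b=1109/219 c=-445/219 d=445/1971
S(33/4) = 21859/4672

Δ: Δ0=-2/3, Δ1=-2, Δ2=5, Δ3=1
row 1: diag=10, rhs=-8; c'=1/5, d'=-4/5
row 2: denom=6−2·1/5=28/5; d'=(42−2·-4/5)/(28/5)=109/14
row 3: denom=8−1·5/28=219/28; d'=(-24−1·109/14)/(219/28)=-890/219
back: M3=-890/219
back: M2=109/14−5/28·-890/219=1864/219
back: M1=-4/5−1/5·1864/219=-548/219
M: M0=0, M1=-548/219, M2=1864/219, M3=-890/219, M4=0
seg 0: a=2, c=M0/2=0, d=(M1−M0)/(6·3)=-274/1971, b=Δ0−h0·(2M0+M1)/6=128/219
seg 1: a=0, c=M1/2=-274/219, d=(M2−M1)/(6·2)=67/73, b=Δ1−h1·(2M1+M2)/6=-694/219
seg 2: a=-4, c=M2/2=932/219, d=(M3−M2)/(6·1)=-153/73, b=Δ2−h2·(2M2+M3)/6=622/219
seg 3: a=1, c=M3/2=-445/219, d=(M4−M3)/(6·3)=445/1971, b=Δ3−h3·(2M3+M4)/6=1109/219
t_q=33/4 → seg 3, τ=9/4; S=1+1109/219·τ+-445/219·τ²+445/1971·τ³=21859/4672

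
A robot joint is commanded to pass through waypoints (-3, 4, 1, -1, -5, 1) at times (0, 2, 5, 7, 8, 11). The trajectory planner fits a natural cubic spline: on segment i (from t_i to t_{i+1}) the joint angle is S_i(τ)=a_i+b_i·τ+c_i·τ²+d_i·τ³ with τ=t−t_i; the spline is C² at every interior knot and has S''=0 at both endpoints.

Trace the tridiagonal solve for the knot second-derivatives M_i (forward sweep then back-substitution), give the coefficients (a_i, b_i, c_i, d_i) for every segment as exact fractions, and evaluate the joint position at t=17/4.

Δ: Δ0=7/2, Δ1=-1, Δ2=-1, Δ3=-4, Δ4=2
row 1: diag=10, rhs=-27; c'=3/10, d'=-27/10
row 2: denom=10−3·3/10=91/10; d'=(0−3·-27/10)/(91/10)=81/91
row 3: denom=6−2·20/91=506/91; d'=(-18−2·81/91)/(506/91)=-900/253
row 4: denom=8−1·91/506=3957/506; d'=(36−1·-900/253)/(3957/506)=6672/1319
back: M4=6672/1319
back: M3=-900/253−91/506·6672/1319=-5892/1319
back: M2=81/91−20/91·-5892/1319=2469/1319
back: M1=-27/10−3/10·2469/1319=-4302/1319
M: M0=0, M1=-4302/1319, M2=2469/1319, M3=-5892/1319, M4=6672/1319, M5=0
seg 0: a=-3, c=M0/2=0, d=(M1−M0)/(6·2)=-717/2638, b=Δ0−h0·(2M0+M1)/6=12101/2638
seg 1: a=4, c=M1/2=-2151/1319, d=(M2−M1)/(6·3)=2257/7914, b=Δ1−h1·(2M1+M2)/6=3497/2638
seg 2: a=1, c=M2/2=2469/2638, d=(M3−M2)/(6·2)=-2787/5276, b=Δ2−h2·(2M2+M3)/6=-1001/1319
seg 3: a=-1, c=M3/2=-2946/1319, d=(M4−M3)/(6·1)=2094/1319, b=Δ3−h3·(2M3+M4)/6=-4424/1319
seg 4: a=-5, c=M4/2=3336/1319, d=(M5−M4)/(6·3)=-1112/3957, b=Δ4−h4·(2M4+M5)/6=-4034/1319
t_q=17/4 → seg 1, τ=9/4; S=4+3497/2638·τ+-2151/1319·τ²+2257/7914·τ³=333499/168832

  seg 0: a=-3 b=12101/2638 c=0 d=-717/2638
  seg 1: a=4 b=3497/2638 c=-2151/1319 d=2257/7914
  seg 2: a=1 b=-1001/1319 c=2469/2638 d=-2787/5276
  seg 3: a=-1 b=-4424/1319 c=-2946/1319 d=2094/1319
  seg 4: a=-5 b=-4034/1319 c=3336/1319 d=-1112/3957
S(17/4) = 333499/168832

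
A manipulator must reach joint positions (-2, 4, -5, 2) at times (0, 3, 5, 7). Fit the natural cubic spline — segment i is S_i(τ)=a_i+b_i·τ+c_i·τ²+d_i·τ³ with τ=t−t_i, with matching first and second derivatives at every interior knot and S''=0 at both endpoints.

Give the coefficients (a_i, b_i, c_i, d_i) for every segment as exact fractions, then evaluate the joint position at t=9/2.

  seg 0: a=-2 b=89/19 c=0 d=-17/57
  seg 1: a=4 b=-64/19 c=-51/19 d=161/152
  seg 2: a=-5 b=-53/38 c=279/76 d=-93/152
S(9/2) = -4277/1216

Δ: Δ0=2, Δ1=-9/2, Δ2=7/2
row 1: diag=10, rhs=-39; c'=1/5, d'=-39/10
row 2: denom=8−2·1/5=38/5; d'=(48−2·-39/10)/(38/5)=279/38
back: M2=279/38
back: M1=-39/10−1/5·279/38=-102/19
M: M0=0, M1=-102/19, M2=279/38, M3=0
seg 0: a=-2, c=M0/2=0, d=(M1−M0)/(6·3)=-17/57, b=Δ0−h0·(2M0+M1)/6=89/19
seg 1: a=4, c=M1/2=-51/19, d=(M2−M1)/(6·2)=161/152, b=Δ1−h1·(2M1+M2)/6=-64/19
seg 2: a=-5, c=M2/2=279/76, d=(M3−M2)/(6·2)=-93/152, b=Δ2−h2·(2M2+M3)/6=-53/38
t_q=9/2 → seg 1, τ=3/2; S=4+-64/19·τ+-51/19·τ²+161/152·τ³=-4277/1216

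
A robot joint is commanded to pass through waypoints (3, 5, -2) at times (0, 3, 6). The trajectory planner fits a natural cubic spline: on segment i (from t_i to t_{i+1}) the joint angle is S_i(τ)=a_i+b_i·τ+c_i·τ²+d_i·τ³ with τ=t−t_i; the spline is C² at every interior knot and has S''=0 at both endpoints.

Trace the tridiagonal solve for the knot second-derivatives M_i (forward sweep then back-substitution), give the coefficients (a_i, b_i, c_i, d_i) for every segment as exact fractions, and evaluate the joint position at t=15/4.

  seg 0: a=3 b=17/12 c=0 d=-1/12
  seg 1: a=5 b=-5/6 c=-3/4 d=1/12
S(15/4) = 1021/256

Δ: Δ0=2/3, Δ1=-7/3
row 1: diag=12, rhs=-18; c'=1/4, d'=-3/2
back: M1=-3/2
M: M0=0, M1=-3/2, M2=0
seg 0: a=3, c=M0/2=0, d=(M1−M0)/(6·3)=-1/12, b=Δ0−h0·(2M0+M1)/6=17/12
seg 1: a=5, c=M1/2=-3/4, d=(M2−M1)/(6·3)=1/12, b=Δ1−h1·(2M1+M2)/6=-5/6
t_q=15/4 → seg 1, τ=3/4; S=5+-5/6·τ+-3/4·τ²+1/12·τ³=1021/256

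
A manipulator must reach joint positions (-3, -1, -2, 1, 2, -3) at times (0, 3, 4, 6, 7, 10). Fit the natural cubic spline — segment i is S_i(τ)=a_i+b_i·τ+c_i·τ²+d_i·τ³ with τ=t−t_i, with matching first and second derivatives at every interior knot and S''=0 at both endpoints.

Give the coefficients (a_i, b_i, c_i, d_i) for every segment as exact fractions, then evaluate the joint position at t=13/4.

  seg 0: a=-3 b=5825/3906 c=0 d=-3221/35154
  seg 1: a=-1 b=-1919/1953 c=-3221/3906 d=1051/1302
  seg 2: a=-2 b=-821/3906 c=3119/1953 d=-23/62
  seg 3: a=1 b=6743/3906 c=-1228/1953 d=-127/1302
  seg 4: a=2 b=344/1953 c=-3599/3906 d=3599/35154
S(13/4) = -107041/83328

Δ: Δ0=2/3, Δ1=-1, Δ2=3/2, Δ3=1, Δ4=-5/3
row 1: diag=8, rhs=-10; c'=1/8, d'=-5/4
row 2: denom=6−1·1/8=47/8; d'=(15−1·-5/4)/(47/8)=130/47
row 3: denom=6−2·16/47=250/47; d'=(-3−2·130/47)/(250/47)=-401/250
row 4: denom=8−1·47/250=1953/250; d'=(-16−1·-401/250)/(1953/250)=-3599/1953
back: M4=-3599/1953
back: M3=-401/250−47/250·-3599/1953=-2456/1953
back: M2=130/47−16/47·-2456/1953=6238/1953
back: M1=-5/4−1/8·6238/1953=-3221/1953
M: M0=0, M1=-3221/1953, M2=6238/1953, M3=-2456/1953, M4=-3599/1953, M5=0
seg 0: a=-3, c=M0/2=0, d=(M1−M0)/(6·3)=-3221/35154, b=Δ0−h0·(2M0+M1)/6=5825/3906
seg 1: a=-1, c=M1/2=-3221/3906, d=(M2−M1)/(6·1)=1051/1302, b=Δ1−h1·(2M1+M2)/6=-1919/1953
seg 2: a=-2, c=M2/2=3119/1953, d=(M3−M2)/(6·2)=-23/62, b=Δ2−h2·(2M2+M3)/6=-821/3906
seg 3: a=1, c=M3/2=-1228/1953, d=(M4−M3)/(6·1)=-127/1302, b=Δ3−h3·(2M3+M4)/6=6743/3906
seg 4: a=2, c=M4/2=-3599/3906, d=(M5−M4)/(6·3)=3599/35154, b=Δ4−h4·(2M4+M5)/6=344/1953
t_q=13/4 → seg 1, τ=1/4; S=-1+-1919/1953·τ+-3221/3906·τ²+1051/1302·τ³=-107041/83328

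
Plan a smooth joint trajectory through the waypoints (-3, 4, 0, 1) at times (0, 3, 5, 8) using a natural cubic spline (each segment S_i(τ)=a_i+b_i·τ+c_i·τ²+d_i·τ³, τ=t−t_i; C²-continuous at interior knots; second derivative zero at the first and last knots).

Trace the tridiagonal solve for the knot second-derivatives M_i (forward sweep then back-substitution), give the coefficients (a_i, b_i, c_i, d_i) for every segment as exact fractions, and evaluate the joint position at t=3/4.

Δ: Δ0=7/3, Δ1=-2, Δ2=1/3
row 1: diag=10, rhs=-26; c'=1/5, d'=-13/5
row 2: denom=10−2·1/5=48/5; d'=(14−2·-13/5)/(48/5)=2
back: M2=2
back: M1=-13/5−1/5·2=-3
M: M0=0, M1=-3, M2=2, M3=0
seg 0: a=-3, c=M0/2=0, d=(M1−M0)/(6·3)=-1/6, b=Δ0−h0·(2M0+M1)/6=23/6
seg 1: a=4, c=M1/2=-3/2, d=(M2−M1)/(6·2)=5/12, b=Δ1−h1·(2M1+M2)/6=-2/3
seg 2: a=0, c=M2/2=1, d=(M3−M2)/(6·3)=-1/9, b=Δ2−h2·(2M2+M3)/6=-5/3
t_q=3/4 → seg 0, τ=3/4; S=-3+23/6·τ+0·τ²+-1/6·τ³=-25/128

  seg 0: a=-3 b=23/6 c=0 d=-1/6
  seg 1: a=4 b=-2/3 c=-3/2 d=5/12
  seg 2: a=0 b=-5/3 c=1 d=-1/9
S(3/4) = -25/128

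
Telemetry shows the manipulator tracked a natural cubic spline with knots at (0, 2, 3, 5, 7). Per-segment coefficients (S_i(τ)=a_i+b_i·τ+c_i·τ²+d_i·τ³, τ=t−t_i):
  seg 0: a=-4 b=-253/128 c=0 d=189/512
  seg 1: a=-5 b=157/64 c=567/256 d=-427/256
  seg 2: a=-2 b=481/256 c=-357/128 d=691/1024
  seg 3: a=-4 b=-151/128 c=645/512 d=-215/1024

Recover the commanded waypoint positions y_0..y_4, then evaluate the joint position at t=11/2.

y_0=-4 y_1=-5 y_2=-2 y_3=-4 y_4=-3
S(11/2) = -35235/8192

y_0 = S_0(0) = a_0 = -4
y_1 = S_1(0) = a_1 = -5
y_2 = S_2(0) = a_2 = -2
y_3 = S_3(0) = a_3 = -4
y_4 = S_3(2) = -3
t_q=11/2 is in segment 3 (τ=1/2); S_3(τ)=-35235/8192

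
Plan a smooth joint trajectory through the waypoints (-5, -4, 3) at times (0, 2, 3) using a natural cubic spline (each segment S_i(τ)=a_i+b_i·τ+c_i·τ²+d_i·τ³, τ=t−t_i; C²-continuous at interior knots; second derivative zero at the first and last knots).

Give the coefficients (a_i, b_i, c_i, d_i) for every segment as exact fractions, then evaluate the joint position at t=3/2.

Δ: Δ0=1/2, Δ1=7
row 1: diag=6, rhs=39; c'=1/6, d'=13/2
back: M1=13/2
M: M0=0, M1=13/2, M2=0
seg 0: a=-5, c=M0/2=0, d=(M1−M0)/(6·2)=13/24, b=Δ0−h0·(2M0+M1)/6=-5/3
seg 1: a=-4, c=M1/2=13/4, d=(M2−M1)/(6·1)=-13/12, b=Δ1−h1·(2M1+M2)/6=29/6
t_q=3/2 → seg 0, τ=3/2; S=-5+-5/3·τ+0·τ²+13/24·τ³=-363/64

  seg 0: a=-5 b=-5/3 c=0 d=13/24
  seg 1: a=-4 b=29/6 c=13/4 d=-13/12
S(3/2) = -363/64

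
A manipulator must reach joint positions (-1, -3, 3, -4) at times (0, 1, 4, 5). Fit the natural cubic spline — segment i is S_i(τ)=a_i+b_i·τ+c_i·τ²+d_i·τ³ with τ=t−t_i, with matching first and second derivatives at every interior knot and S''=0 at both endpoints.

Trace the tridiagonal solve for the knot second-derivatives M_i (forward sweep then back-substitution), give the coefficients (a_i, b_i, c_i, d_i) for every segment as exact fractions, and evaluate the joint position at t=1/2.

Δ: Δ0=-2, Δ1=2, Δ2=-7
row 1: diag=8, rhs=24; c'=3/8, d'=3
row 2: denom=8−3·3/8=55/8; d'=(-54−3·3)/(55/8)=-504/55
back: M2=-504/55
back: M1=3−3/8·-504/55=354/55
M: M0=0, M1=354/55, M2=-504/55, M3=0
seg 0: a=-1, c=M0/2=0, d=(M1−M0)/(6·1)=59/55, b=Δ0−h0·(2M0+M1)/6=-169/55
seg 1: a=-3, c=M1/2=177/55, d=(M2−M1)/(6·3)=-13/15, b=Δ1−h1·(2M1+M2)/6=8/55
seg 2: a=3, c=M2/2=-252/55, d=(M3−M2)/(6·1)=84/55, b=Δ2−h2·(2M2+M3)/6=-217/55
t_q=1/2 → seg 0, τ=1/2; S=-1+-169/55·τ+0·τ²+59/55·τ³=-1057/440

  seg 0: a=-1 b=-169/55 c=0 d=59/55
  seg 1: a=-3 b=8/55 c=177/55 d=-13/15
  seg 2: a=3 b=-217/55 c=-252/55 d=84/55
S(1/2) = -1057/440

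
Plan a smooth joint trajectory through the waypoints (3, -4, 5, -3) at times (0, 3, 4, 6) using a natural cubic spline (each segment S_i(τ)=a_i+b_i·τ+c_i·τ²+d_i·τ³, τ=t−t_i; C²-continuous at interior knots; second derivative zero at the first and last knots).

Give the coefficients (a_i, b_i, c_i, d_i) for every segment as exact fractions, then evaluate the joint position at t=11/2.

Δ: Δ0=-7/3, Δ1=9, Δ2=-4
row 1: diag=8, rhs=68; c'=1/8, d'=17/2
row 2: denom=6−1·1/8=47/8; d'=(-78−1·17/2)/(47/8)=-692/47
back: M2=-692/47
back: M1=17/2−1/8·-692/47=486/47
M: M0=0, M1=486/47, M2=-692/47, M3=0
seg 0: a=3, c=M0/2=0, d=(M1−M0)/(6·3)=27/47, b=Δ0−h0·(2M0+M1)/6=-1058/141
seg 1: a=-4, c=M1/2=243/47, d=(M2−M1)/(6·1)=-589/141, b=Δ1−h1·(2M1+M2)/6=1129/141
seg 2: a=5, c=M2/2=-346/47, d=(M3−M2)/(6·2)=173/141, b=Δ2−h2·(2M2+M3)/6=820/141
t_q=11/2 → seg 2, τ=3/2; S=5+820/141·τ+-346/47·τ²+173/141·τ³=489/376

  seg 0: a=3 b=-1058/141 c=0 d=27/47
  seg 1: a=-4 b=1129/141 c=243/47 d=-589/141
  seg 2: a=5 b=820/141 c=-346/47 d=173/141
S(11/2) = 489/376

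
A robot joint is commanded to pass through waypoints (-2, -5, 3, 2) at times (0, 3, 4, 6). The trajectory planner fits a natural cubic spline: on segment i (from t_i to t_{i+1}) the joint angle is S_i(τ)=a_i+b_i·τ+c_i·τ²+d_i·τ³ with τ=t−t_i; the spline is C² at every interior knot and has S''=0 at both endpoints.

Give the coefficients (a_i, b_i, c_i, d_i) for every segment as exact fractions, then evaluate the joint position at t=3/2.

  seg 0: a=-2 b=-469/94 c=0 d=125/282
  seg 1: a=-5 b=328/47 c=375/94 d=-279/94
  seg 2: a=3 b=569/94 c=-231/47 d=77/94
S(3/2) = -6007/752

Δ: Δ0=-1, Δ1=8, Δ2=-1/2
row 1: diag=8, rhs=54; c'=1/8, d'=27/4
row 2: denom=6−1·1/8=47/8; d'=(-51−1·27/4)/(47/8)=-462/47
back: M2=-462/47
back: M1=27/4−1/8·-462/47=375/47
M: M0=0, M1=375/47, M2=-462/47, M3=0
seg 0: a=-2, c=M0/2=0, d=(M1−M0)/(6·3)=125/282, b=Δ0−h0·(2M0+M1)/6=-469/94
seg 1: a=-5, c=M1/2=375/94, d=(M2−M1)/(6·1)=-279/94, b=Δ1−h1·(2M1+M2)/6=328/47
seg 2: a=3, c=M2/2=-231/47, d=(M3−M2)/(6·2)=77/94, b=Δ2−h2·(2M2+M3)/6=569/94
t_q=3/2 → seg 0, τ=3/2; S=-2+-469/94·τ+0·τ²+125/282·τ³=-6007/752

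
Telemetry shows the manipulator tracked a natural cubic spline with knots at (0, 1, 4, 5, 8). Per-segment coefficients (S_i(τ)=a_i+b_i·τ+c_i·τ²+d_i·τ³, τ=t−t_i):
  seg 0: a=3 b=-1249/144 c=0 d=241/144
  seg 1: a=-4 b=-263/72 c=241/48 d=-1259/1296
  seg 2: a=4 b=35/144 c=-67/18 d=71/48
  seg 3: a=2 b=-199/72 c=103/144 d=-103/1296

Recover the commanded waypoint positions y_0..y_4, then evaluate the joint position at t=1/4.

y_0=3 y_1=-4 y_2=4 y_3=2 y_4=-2
S(1/4) = 2635/3072

y_0 = S_0(0) = a_0 = 3
y_1 = S_1(0) = a_1 = -4
y_2 = S_2(0) = a_2 = 4
y_3 = S_3(0) = a_3 = 2
y_4 = S_3(3) = -2
t_q=1/4 is in segment 0 (τ=1/4); S_0(τ)=2635/3072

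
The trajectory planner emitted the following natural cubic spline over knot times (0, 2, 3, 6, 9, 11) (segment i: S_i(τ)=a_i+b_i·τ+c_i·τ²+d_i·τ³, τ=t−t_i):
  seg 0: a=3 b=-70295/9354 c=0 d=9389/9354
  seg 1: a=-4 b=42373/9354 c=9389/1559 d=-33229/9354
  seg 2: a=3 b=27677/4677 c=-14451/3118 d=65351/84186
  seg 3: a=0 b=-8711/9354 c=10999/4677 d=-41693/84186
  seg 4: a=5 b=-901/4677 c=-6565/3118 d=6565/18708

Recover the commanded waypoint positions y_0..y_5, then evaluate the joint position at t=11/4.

y_0 = S_0(0) = a_0 = 3
y_1 = S_1(0) = a_1 = -4
y_2 = S_2(0) = a_2 = 3
y_3 = S_3(0) = a_3 = 0
y_4 = S_4(0) = a_4 = 5
y_5 = S_4(2) = -1
t_q=11/4 is in segment 1 (τ=3/4); S_1(τ)=256707/199552

y_0=3 y_1=-4 y_2=3 y_3=0 y_4=5 y_5=-1
S(11/4) = 256707/199552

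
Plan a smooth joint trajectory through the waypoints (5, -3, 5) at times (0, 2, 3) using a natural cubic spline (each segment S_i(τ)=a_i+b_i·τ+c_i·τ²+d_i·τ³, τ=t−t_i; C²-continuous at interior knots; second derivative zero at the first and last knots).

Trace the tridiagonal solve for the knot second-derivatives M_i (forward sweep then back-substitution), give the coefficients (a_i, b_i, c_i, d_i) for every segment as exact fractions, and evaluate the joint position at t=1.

Δ: Δ0=-4, Δ1=8
row 1: diag=6, rhs=72; c'=1/6, d'=12
back: M1=12
M: M0=0, M1=12, M2=0
seg 0: a=5, c=M0/2=0, d=(M1−M0)/(6·2)=1, b=Δ0−h0·(2M0+M1)/6=-8
seg 1: a=-3, c=M1/2=6, d=(M2−M1)/(6·1)=-2, b=Δ1−h1·(2M1+M2)/6=4
t_q=1 → seg 0, τ=1; S=5+-8·τ+0·τ²+1·τ³=-2

  seg 0: a=5 b=-8 c=0 d=1
  seg 1: a=-3 b=4 c=6 d=-2
S(1) = -2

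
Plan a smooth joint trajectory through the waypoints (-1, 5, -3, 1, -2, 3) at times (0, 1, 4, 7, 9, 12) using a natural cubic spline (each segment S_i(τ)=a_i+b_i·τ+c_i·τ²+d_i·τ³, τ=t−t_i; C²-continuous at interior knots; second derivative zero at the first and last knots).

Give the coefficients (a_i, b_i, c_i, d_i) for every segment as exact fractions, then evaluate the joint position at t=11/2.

  seg 0: a=-1 b=4705/636 c=0 d=-889/636
  seg 1: a=5 b=1019/318 c=-889/212 d=4267/5724
  seg 2: a=-3 b=-1163/636 c=400/159 d=-2789/5724
  seg 3: a=1 b=35/318 c=-1189/636 d=677/1272
  seg 4: a=-2 b=-52/53 c=421/318 d=-421/2862
S(11/2) = -2929/1696

Δ: Δ0=6, Δ1=-8/3, Δ2=4/3, Δ3=-3/2, Δ4=5/3
row 1: diag=8, rhs=-52; c'=3/8, d'=-13/2
row 2: denom=12−3·3/8=87/8; d'=(24−3·-13/2)/(87/8)=4
row 3: denom=10−3·8/29=266/29; d'=(-17−3·4)/(266/29)=-841/266
row 4: denom=10−2·29/133=1272/133; d'=(19−2·-841/266)/(1272/133)=421/159
back: M4=421/159
back: M3=-841/266−29/133·421/159=-1189/318
back: M2=4−8/29·-1189/318=800/159
back: M1=-13/2−3/8·800/159=-889/106
M: M0=0, M1=-889/106, M2=800/159, M3=-1189/318, M4=421/159, M5=0
seg 0: a=-1, c=M0/2=0, d=(M1−M0)/(6·1)=-889/636, b=Δ0−h0·(2M0+M1)/6=4705/636
seg 1: a=5, c=M1/2=-889/212, d=(M2−M1)/(6·3)=4267/5724, b=Δ1−h1·(2M1+M2)/6=1019/318
seg 2: a=-3, c=M2/2=400/159, d=(M3−M2)/(6·3)=-2789/5724, b=Δ2−h2·(2M2+M3)/6=-1163/636
seg 3: a=1, c=M3/2=-1189/636, d=(M4−M3)/(6·2)=677/1272, b=Δ3−h3·(2M3+M4)/6=35/318
seg 4: a=-2, c=M4/2=421/318, d=(M5−M4)/(6·3)=-421/2862, b=Δ4−h4·(2M4+M5)/6=-52/53
t_q=11/2 → seg 2, τ=3/2; S=-3+-1163/636·τ+400/159·τ²+-2789/5724·τ³=-2929/1696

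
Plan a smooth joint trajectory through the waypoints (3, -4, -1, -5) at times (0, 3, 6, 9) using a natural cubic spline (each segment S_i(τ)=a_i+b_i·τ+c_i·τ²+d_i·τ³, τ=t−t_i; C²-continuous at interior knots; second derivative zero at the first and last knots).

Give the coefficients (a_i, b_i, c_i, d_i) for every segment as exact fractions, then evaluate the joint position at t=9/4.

  seg 0: a=3 b=-152/45 c=0 d=47/405
  seg 1: a=-4 b=-11/45 c=47/45 d=-17/81
  seg 2: a=-1 b=16/45 c=-38/45 d=38/405
S(9/4) = -1049/320

Δ: Δ0=-7/3, Δ1=1, Δ2=-4/3
row 1: diag=12, rhs=20; c'=1/4, d'=5/3
row 2: denom=12−3·1/4=45/4; d'=(-14−3·5/3)/(45/4)=-76/45
back: M2=-76/45
back: M1=5/3−1/4·-76/45=94/45
M: M0=0, M1=94/45, M2=-76/45, M3=0
seg 0: a=3, c=M0/2=0, d=(M1−M0)/(6·3)=47/405, b=Δ0−h0·(2M0+M1)/6=-152/45
seg 1: a=-4, c=M1/2=47/45, d=(M2−M1)/(6·3)=-17/81, b=Δ1−h1·(2M1+M2)/6=-11/45
seg 2: a=-1, c=M2/2=-38/45, d=(M3−M2)/(6·3)=38/405, b=Δ2−h2·(2M2+M3)/6=16/45
t_q=9/4 → seg 0, τ=9/4; S=3+-152/45·τ+0·τ²+47/405·τ³=-1049/320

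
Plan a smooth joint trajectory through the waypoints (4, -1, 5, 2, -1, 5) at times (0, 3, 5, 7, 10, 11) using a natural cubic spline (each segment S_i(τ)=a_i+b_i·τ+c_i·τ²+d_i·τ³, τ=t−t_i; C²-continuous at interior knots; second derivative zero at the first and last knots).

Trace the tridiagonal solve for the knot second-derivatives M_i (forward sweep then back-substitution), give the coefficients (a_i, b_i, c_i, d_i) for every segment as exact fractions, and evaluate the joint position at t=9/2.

Δ: Δ0=-5/3, Δ1=3, Δ2=-3/2, Δ3=-1, Δ4=6
row 1: diag=10, rhs=28; c'=1/5, d'=14/5
row 2: denom=8−2·1/5=38/5; d'=(-27−2·14/5)/(38/5)=-163/38
row 3: denom=10−2·5/19=180/19; d'=(3−2·-163/38)/(180/19)=11/9
row 4: denom=8−3·19/60=141/20; d'=(42−3·11/9)/(141/20)=2300/423
back: M4=2300/423
back: M3=11/9−19/60·2300/423=-634/1269
back: M2=-163/38−5/19·-634/1269=-10553/2538
back: M1=14/5−1/5·-10553/2538=9217/2538
M: M0=0, M1=9217/2538, M2=-10553/2538, M3=-634/1269, M4=2300/423, M5=0
seg 0: a=4, c=M0/2=0, d=(M1−M0)/(6·3)=9217/45684, b=Δ0−h0·(2M0+M1)/6=-17677/5076
seg 1: a=-1, c=M1/2=9217/5076, d=(M2−M1)/(6·2)=-3295/5076, b=Δ1−h1·(2M1+M2)/6=4987/2538
seg 2: a=5, c=M2/2=-10553/5076, d=(M3−M2)/(6·2)=3095/10152, b=Δ2−h2·(2M2+M3)/6=1217/846
seg 3: a=2, c=M3/2=-317/1269, d=(M4−M3)/(6·3)=3767/11421, b=Δ3−h3·(2M3+M4)/6=-4085/1269
seg 4: a=-1, c=M4/2=1150/423, d=(M5−M4)/(6·1)=-1150/1269, b=Δ4−h4·(2M4+M5)/6=5314/1269
t_q=9/2 → seg 1, τ=3/2; S=-1+4987/2538·τ+9217/5076·τ²+-3295/5076·τ³=52007/13536

  seg 0: a=4 b=-17677/5076 c=0 d=9217/45684
  seg 1: a=-1 b=4987/2538 c=9217/5076 d=-3295/5076
  seg 2: a=5 b=1217/846 c=-10553/5076 d=3095/10152
  seg 3: a=2 b=-4085/1269 c=-317/1269 d=3767/11421
  seg 4: a=-1 b=5314/1269 c=1150/423 d=-1150/1269
S(9/2) = 52007/13536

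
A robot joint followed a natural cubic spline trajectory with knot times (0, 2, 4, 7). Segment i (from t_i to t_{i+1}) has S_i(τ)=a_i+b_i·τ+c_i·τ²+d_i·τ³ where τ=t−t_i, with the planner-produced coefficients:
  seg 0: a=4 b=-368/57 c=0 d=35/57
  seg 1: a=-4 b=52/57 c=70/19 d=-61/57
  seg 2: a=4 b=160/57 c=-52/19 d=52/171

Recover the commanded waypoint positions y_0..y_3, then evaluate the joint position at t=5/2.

y_0=4 y_1=-4 y_2=4 y_3=-4
S(5/2) = -419/152

y_0 = S_0(0) = a_0 = 4
y_1 = S_1(0) = a_1 = -4
y_2 = S_2(0) = a_2 = 4
y_3 = S_2(3) = -4
t_q=5/2 is in segment 1 (τ=1/2); S_1(τ)=-419/152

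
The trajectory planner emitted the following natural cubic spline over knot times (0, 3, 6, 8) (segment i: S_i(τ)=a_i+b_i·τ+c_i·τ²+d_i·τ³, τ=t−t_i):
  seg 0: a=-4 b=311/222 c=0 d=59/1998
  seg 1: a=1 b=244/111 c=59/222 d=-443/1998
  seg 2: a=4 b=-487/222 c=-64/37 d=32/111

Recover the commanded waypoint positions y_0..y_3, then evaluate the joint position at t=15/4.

y_0 = S_0(0) = a_0 = -4
y_1 = S_1(0) = a_1 = 1
y_2 = S_2(0) = a_2 = 4
y_3 = S_2(2) = -5
t_q=15/4 is in segment 1 (τ=3/4); S_1(τ)=12809/4736

y_0=-4 y_1=1 y_2=4 y_3=-5
S(15/4) = 12809/4736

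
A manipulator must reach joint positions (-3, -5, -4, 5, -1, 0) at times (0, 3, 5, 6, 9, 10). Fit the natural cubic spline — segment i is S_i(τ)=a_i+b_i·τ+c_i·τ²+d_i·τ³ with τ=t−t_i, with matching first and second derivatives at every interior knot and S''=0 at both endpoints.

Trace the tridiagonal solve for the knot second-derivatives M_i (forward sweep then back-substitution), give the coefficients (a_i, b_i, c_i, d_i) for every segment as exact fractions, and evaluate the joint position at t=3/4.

  seg 0: a=-3 b=13/150 c=0 d=-113/1350
  seg 1: a=-5 b=-163/75 c=-113/150 d=209/200
  seg 2: a=-4 b=1103/150 c=331/60 d=-387/100
  seg 3: a=5 b=2033/300 c=-457/75 d=2851/2700
  seg 4: a=-1 b=-191/150 c=341/100 d=-341/300
S(3/4) = -1901/640

Δ: Δ0=-2/3, Δ1=1/2, Δ2=9, Δ3=-2, Δ4=1
row 1: diag=10, rhs=7; c'=1/5, d'=7/10
row 2: denom=6−2·1/5=28/5; d'=(51−2·7/10)/(28/5)=62/7
row 3: denom=8−1·5/28=219/28; d'=(-66−1·62/7)/(219/28)=-2096/219
row 4: denom=8−3·28/73=500/73; d'=(18−3·-2096/219)/(500/73)=341/50
back: M4=341/50
back: M3=-2096/219−28/73·341/50=-914/75
back: M2=62/7−5/28·-914/75=331/30
back: M1=7/10−1/5·331/30=-113/75
M: M0=0, M1=-113/75, M2=331/30, M3=-914/75, M4=341/50, M5=0
seg 0: a=-3, c=M0/2=0, d=(M1−M0)/(6·3)=-113/1350, b=Δ0−h0·(2M0+M1)/6=13/150
seg 1: a=-5, c=M1/2=-113/150, d=(M2−M1)/(6·2)=209/200, b=Δ1−h1·(2M1+M2)/6=-163/75
seg 2: a=-4, c=M2/2=331/60, d=(M3−M2)/(6·1)=-387/100, b=Δ2−h2·(2M2+M3)/6=1103/150
seg 3: a=5, c=M3/2=-457/75, d=(M4−M3)/(6·3)=2851/2700, b=Δ3−h3·(2M3+M4)/6=2033/300
seg 4: a=-1, c=M4/2=341/100, d=(M5−M4)/(6·1)=-341/300, b=Δ4−h4·(2M4+M5)/6=-191/150
t_q=3/4 → seg 0, τ=3/4; S=-3+13/150·τ+0·τ²+-113/1350·τ³=-1901/640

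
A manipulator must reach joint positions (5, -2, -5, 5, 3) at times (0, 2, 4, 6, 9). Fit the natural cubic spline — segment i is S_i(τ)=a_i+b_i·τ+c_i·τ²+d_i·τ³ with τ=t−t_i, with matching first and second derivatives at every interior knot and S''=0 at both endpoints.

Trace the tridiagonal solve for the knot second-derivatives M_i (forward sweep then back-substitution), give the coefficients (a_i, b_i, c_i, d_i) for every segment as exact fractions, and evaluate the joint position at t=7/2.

  seg 0: a=5 b=-745/213 c=0 d=-1/1704
  seg 1: a=-2 b=-1493/426 c=-1/284 d=857/1704
  seg 2: a=-5 b=536/213 c=214/71 d=-755/852
  seg 3: a=5 b=839/213 c=-327/142 d=109/426
S(7/2) = -25299/4544

Δ: Δ0=-7/2, Δ1=-3/2, Δ2=5, Δ3=-2/3
row 1: diag=8, rhs=12; c'=1/4, d'=3/2
row 2: denom=8−2·1/4=15/2; d'=(39−2·3/2)/(15/2)=24/5
row 3: denom=10−2·4/15=142/15; d'=(-34−2·24/5)/(142/15)=-327/71
back: M3=-327/71
back: M2=24/5−4/15·-327/71=428/71
back: M1=3/2−1/4·428/71=-1/142
M: M0=0, M1=-1/142, M2=428/71, M3=-327/71, M4=0
seg 0: a=5, c=M0/2=0, d=(M1−M0)/(6·2)=-1/1704, b=Δ0−h0·(2M0+M1)/6=-745/213
seg 1: a=-2, c=M1/2=-1/284, d=(M2−M1)/(6·2)=857/1704, b=Δ1−h1·(2M1+M2)/6=-1493/426
seg 2: a=-5, c=M2/2=214/71, d=(M3−M2)/(6·2)=-755/852, b=Δ2−h2·(2M2+M3)/6=536/213
seg 3: a=5, c=M3/2=-327/142, d=(M4−M3)/(6·3)=109/426, b=Δ3−h3·(2M3+M4)/6=839/213
t_q=7/2 → seg 1, τ=3/2; S=-2+-1493/426·τ+-1/284·τ²+857/1704·τ³=-25299/4544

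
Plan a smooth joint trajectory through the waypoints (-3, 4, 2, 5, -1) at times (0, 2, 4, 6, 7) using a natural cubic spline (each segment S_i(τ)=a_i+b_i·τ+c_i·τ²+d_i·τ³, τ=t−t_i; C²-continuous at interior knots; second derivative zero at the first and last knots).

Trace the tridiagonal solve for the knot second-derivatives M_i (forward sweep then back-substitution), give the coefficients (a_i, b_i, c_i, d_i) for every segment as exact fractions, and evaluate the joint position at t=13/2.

Δ: Δ0=7/2, Δ1=-1, Δ2=3/2, Δ3=-6
row 1: diag=8, rhs=-27; c'=1/4, d'=-27/8
row 2: denom=8−2·1/4=15/2; d'=(15−2·-27/8)/(15/2)=29/10
row 3: denom=6−2·4/15=82/15; d'=(-45−2·29/10)/(82/15)=-381/41
back: M3=-381/41
back: M2=29/10−4/15·-381/41=441/82
back: M1=-27/8−1/4·441/82=-387/82
M: M0=0, M1=-387/82, M2=441/82, M3=-381/41, M4=0
seg 0: a=-3, c=M0/2=0, d=(M1−M0)/(6·2)=-129/328, b=Δ0−h0·(2M0+M1)/6=208/41
seg 1: a=4, c=M1/2=-387/164, d=(M2−M1)/(6·2)=69/82, b=Δ1−h1·(2M1+M2)/6=29/82
seg 2: a=2, c=M2/2=441/164, d=(M3−M2)/(6·2)=-401/328, b=Δ2−h2·(2M2+M3)/6=83/82
seg 3: a=5, c=M3/2=-381/82, d=(M4−M3)/(6·1)=127/82, b=Δ3−h3·(2M3+M4)/6=-119/41
t_q=13/2 → seg 3, τ=1/2; S=5+-119/41·τ+-381/82·τ²+127/82·τ³=1693/656

  seg 0: a=-3 b=208/41 c=0 d=-129/328
  seg 1: a=4 b=29/82 c=-387/164 d=69/82
  seg 2: a=2 b=83/82 c=441/164 d=-401/328
  seg 3: a=5 b=-119/41 c=-381/82 d=127/82
S(13/2) = 1693/656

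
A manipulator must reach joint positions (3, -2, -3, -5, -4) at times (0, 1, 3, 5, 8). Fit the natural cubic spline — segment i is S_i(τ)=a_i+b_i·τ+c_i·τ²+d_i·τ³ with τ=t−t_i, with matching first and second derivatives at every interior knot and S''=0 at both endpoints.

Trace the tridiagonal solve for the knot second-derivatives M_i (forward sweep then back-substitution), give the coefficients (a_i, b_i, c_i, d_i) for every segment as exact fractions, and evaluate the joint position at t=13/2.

  seg 0: a=3 b=-457/78 c=0 d=67/78
  seg 1: a=-2 b=-128/39 c=67/26 d=-185/312
  seg 2: a=-3 b=-7/78 c=-51/52 d=41/156
  seg 3: a=-5 b=-67/78 c=31/52 d=-31/468
S(13/2) = -2151/416

Δ: Δ0=-5, Δ1=-1/2, Δ2=-1, Δ3=1/3
row 1: diag=6, rhs=27; c'=1/3, d'=9/2
row 2: denom=8−2·1/3=22/3; d'=(-3−2·9/2)/(22/3)=-18/11
row 3: denom=10−2·3/11=104/11; d'=(8−2·-18/11)/(104/11)=31/26
back: M3=31/26
back: M2=-18/11−3/11·31/26=-51/26
back: M1=9/2−1/3·-51/26=67/13
M: M0=0, M1=67/13, M2=-51/26, M3=31/26, M4=0
seg 0: a=3, c=M0/2=0, d=(M1−M0)/(6·1)=67/78, b=Δ0−h0·(2M0+M1)/6=-457/78
seg 1: a=-2, c=M1/2=67/26, d=(M2−M1)/(6·2)=-185/312, b=Δ1−h1·(2M1+M2)/6=-128/39
seg 2: a=-3, c=M2/2=-51/52, d=(M3−M2)/(6·2)=41/156, b=Δ2−h2·(2M2+M3)/6=-7/78
seg 3: a=-5, c=M3/2=31/52, d=(M4−M3)/(6·3)=-31/468, b=Δ3−h3·(2M3+M4)/6=-67/78
t_q=13/2 → seg 3, τ=3/2; S=-5+-67/78·τ+31/52·τ²+-31/468·τ³=-2151/416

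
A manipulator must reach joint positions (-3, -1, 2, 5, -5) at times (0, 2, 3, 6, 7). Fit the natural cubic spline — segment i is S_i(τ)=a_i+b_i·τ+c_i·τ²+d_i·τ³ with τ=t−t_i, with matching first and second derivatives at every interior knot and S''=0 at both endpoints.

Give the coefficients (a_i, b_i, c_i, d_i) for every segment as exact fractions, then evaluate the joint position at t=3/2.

  seg 0: a=-3 b=68/161 c=0 d=93/644
  seg 1: a=-1 b=347/161 c=279/322 d=-1/46
  seg 2: a=2 b=1231/322 c=129/161 d=-187/322
  seg 3: a=5 b=-1135/161 c=-1425/322 d=475/322
S(3/2) = -1383/736

Δ: Δ0=1, Δ1=3, Δ2=1, Δ3=-10
row 1: diag=6, rhs=12; c'=1/6, d'=2
row 2: denom=8−1·1/6=47/6; d'=(-12−1·2)/(47/6)=-84/47
row 3: denom=8−3·18/47=322/47; d'=(-66−3·-84/47)/(322/47)=-1425/161
back: M3=-1425/161
back: M2=-84/47−18/47·-1425/161=258/161
back: M1=2−1/6·258/161=279/161
M: M0=0, M1=279/161, M2=258/161, M3=-1425/161, M4=0
seg 0: a=-3, c=M0/2=0, d=(M1−M0)/(6·2)=93/644, b=Δ0−h0·(2M0+M1)/6=68/161
seg 1: a=-1, c=M1/2=279/322, d=(M2−M1)/(6·1)=-1/46, b=Δ1−h1·(2M1+M2)/6=347/161
seg 2: a=2, c=M2/2=129/161, d=(M3−M2)/(6·3)=-187/322, b=Δ2−h2·(2M2+M3)/6=1231/322
seg 3: a=5, c=M3/2=-1425/322, d=(M4−M3)/(6·1)=475/322, b=Δ3−h3·(2M3+M4)/6=-1135/161
t_q=3/2 → seg 0, τ=3/2; S=-3+68/161·τ+0·τ²+93/644·τ³=-1383/736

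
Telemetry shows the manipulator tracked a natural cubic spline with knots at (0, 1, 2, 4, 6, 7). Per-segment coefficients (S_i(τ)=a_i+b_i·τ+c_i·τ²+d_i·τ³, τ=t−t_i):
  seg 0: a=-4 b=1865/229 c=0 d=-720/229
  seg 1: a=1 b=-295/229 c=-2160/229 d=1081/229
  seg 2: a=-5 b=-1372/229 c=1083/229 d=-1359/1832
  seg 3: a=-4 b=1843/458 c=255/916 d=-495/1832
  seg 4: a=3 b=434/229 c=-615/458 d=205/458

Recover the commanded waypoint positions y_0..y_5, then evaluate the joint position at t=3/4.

y_0 = S_0(0) = a_0 = -4
y_1 = S_1(0) = a_1 = 1
y_2 = S_2(0) = a_2 = -5
y_3 = S_3(0) = a_3 = -4
y_4 = S_4(0) = a_4 = 3
y_5 = S_4(1) = 4
t_q=3/4 is in segment 0 (τ=3/4); S_0(τ)=179/229

y_0=-4 y_1=1 y_2=-5 y_3=-4 y_4=3 y_5=4
S(3/4) = 179/229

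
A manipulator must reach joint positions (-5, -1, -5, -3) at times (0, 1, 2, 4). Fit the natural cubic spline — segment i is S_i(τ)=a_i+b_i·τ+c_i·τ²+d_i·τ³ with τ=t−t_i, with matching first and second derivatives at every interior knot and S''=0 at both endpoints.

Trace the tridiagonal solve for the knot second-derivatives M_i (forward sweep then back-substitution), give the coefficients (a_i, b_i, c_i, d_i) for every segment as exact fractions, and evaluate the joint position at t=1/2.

  seg 0: a=-5 b=145/23 c=0 d=-53/23
  seg 1: a=-1 b=-14/23 c=-159/23 d=81/23
  seg 2: a=-5 b=-89/23 c=84/23 d=-14/23
S(1/2) = -393/184

Δ: Δ0=4, Δ1=-4, Δ2=1
row 1: diag=4, rhs=-48; c'=1/4, d'=-12
row 2: denom=6−1·1/4=23/4; d'=(30−1·-12)/(23/4)=168/23
back: M2=168/23
back: M1=-12−1/4·168/23=-318/23
M: M0=0, M1=-318/23, M2=168/23, M3=0
seg 0: a=-5, c=M0/2=0, d=(M1−M0)/(6·1)=-53/23, b=Δ0−h0·(2M0+M1)/6=145/23
seg 1: a=-1, c=M1/2=-159/23, d=(M2−M1)/(6·1)=81/23, b=Δ1−h1·(2M1+M2)/6=-14/23
seg 2: a=-5, c=M2/2=84/23, d=(M3−M2)/(6·2)=-14/23, b=Δ2−h2·(2M2+M3)/6=-89/23
t_q=1/2 → seg 0, τ=1/2; S=-5+145/23·τ+0·τ²+-53/23·τ³=-393/184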